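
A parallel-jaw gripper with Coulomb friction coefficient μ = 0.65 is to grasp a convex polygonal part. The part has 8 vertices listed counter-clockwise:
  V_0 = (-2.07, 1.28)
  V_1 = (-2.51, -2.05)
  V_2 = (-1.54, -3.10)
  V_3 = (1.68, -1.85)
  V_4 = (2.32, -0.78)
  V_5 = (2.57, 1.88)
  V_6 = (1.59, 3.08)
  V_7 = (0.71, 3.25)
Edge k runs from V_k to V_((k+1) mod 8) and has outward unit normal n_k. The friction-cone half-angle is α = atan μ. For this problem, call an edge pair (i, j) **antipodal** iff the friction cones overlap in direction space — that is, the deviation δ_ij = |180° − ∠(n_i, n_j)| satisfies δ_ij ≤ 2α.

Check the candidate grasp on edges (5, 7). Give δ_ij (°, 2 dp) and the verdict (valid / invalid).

α = atan 0.65 = 33.02°;  2α = 66.05°
edge 5: e_5 = (-0.98, +1.20);  n_5 = (+0.7745, +0.6325)
edge 7: e_7 = (-2.78, -1.97);  n_7 = (-0.5782, +0.8159)
∠(n_5, n_7) = 86.09°
δ = |180° − 86.09°| = 93.91°
93.91° > 2α = 66.05°  →  invalid

δ = 93.91°, invalid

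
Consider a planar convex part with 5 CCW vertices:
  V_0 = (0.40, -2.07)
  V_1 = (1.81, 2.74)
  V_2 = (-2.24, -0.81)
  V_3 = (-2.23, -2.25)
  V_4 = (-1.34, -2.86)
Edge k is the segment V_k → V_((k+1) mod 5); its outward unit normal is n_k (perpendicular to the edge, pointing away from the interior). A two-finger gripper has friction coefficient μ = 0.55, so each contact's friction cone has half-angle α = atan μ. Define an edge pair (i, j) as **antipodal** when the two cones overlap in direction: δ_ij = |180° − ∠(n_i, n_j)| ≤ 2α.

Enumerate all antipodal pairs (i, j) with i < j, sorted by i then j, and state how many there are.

count = 3; pairs: (0,1), (0,2), (1,4)

α = atan 0.55 = 28.81°;  2α = 57.62°
n_0 = (+0.9596, -0.2813)
n_1 = (-0.6592, +0.7520)
n_2 = (-1.0000, -0.0069)
n_3 = (-0.5653, -0.8249)
n_4 = (+0.4134, -0.9105)
  (0,1): δ = 32.43°  ✓
  (0,2): δ = 16.74°  ✓
  (0,3): δ = 71.91°  ·
  (0,4): δ = 130.76°  ·
  (1,2): δ = 130.84°  ·
  (1,3): δ = 75.66°  ·
  (1,4): δ = 16.82°  ✓
  (2,3): δ = 124.82°  ·
  (2,4): δ = 65.98°  ·
  (3,4): δ = 121.15°  ·
antipodal pairs: 3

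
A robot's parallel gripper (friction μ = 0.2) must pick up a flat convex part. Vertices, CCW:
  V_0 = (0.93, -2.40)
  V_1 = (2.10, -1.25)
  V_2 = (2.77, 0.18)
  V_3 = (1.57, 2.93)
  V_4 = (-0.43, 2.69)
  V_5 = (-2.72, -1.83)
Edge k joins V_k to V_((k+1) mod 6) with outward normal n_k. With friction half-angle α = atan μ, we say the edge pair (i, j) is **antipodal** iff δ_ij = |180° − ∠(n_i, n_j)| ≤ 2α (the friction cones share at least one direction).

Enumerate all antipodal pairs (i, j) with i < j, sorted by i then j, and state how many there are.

count = 3; pairs: (0,4), (1,4), (3,5)

α = atan 0.2 = 11.31°;  2α = 22.62°
n_0 = (+0.7010, -0.7132)
n_1 = (+0.9055, -0.4243)
n_2 = (+0.9165, +0.3999)
n_3 = (-0.1191, +0.9929)
n_4 = (-0.8920, +0.4519)
n_5 = (-0.1543, -0.9880)
  (0,1): δ = 159.61°  ·
  (0,2): δ = 110.93°  ·
  (0,3): δ = 37.66°  ·
  (0,4): δ = 18.63°  ✓
  (0,5): δ = 126.62°  ·
  (1,2): δ = 131.32°  ·
  (1,3): δ = 58.05°  ·
  (1,4): δ = 1.76°  ✓
  (1,5): δ = 106.23°  ·
  (2,3): δ = 106.73°  ·
  (2,4): δ = 50.44°  ·
  (2,5): δ = 57.55°  ·
  (3,4): δ = 123.71°  ·
  (3,5): δ = 15.72°  ✓
  (4,5): δ = 72.01°  ·
antipodal pairs: 3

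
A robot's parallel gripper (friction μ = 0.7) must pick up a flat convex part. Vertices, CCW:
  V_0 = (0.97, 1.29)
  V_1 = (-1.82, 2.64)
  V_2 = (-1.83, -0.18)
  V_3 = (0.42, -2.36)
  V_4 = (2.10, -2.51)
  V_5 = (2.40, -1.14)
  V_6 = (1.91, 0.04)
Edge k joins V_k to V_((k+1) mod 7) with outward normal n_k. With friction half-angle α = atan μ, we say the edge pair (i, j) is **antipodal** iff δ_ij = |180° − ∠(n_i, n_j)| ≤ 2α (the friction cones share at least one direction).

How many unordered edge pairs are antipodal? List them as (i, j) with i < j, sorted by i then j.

count = 11; pairs: (0,1), (0,2), (0,3), (1,4), (1,5), (1,6), (2,4), (2,5), (2,6), (3,5), (3,6)

α = atan 0.7 = 34.99°;  2α = 69.98°
n_0 = (+0.4356, +0.9002)
n_1 = (-1.0000, +0.0035)
n_2 = (-0.6958, -0.7182)
n_3 = (-0.0889, -0.9960)
n_4 = (+0.9769, -0.2139)
n_5 = (+0.9235, +0.3835)
n_6 = (+0.7992, +0.6010)
  (0,1): δ = 64.38°  ✓
  (0,2): δ = 18.27°  ✓
  (0,3): δ = 20.72°  ✓
  (0,4): δ = 103.47°  ·
  (0,5): δ = 138.37°  ·
  (0,6): δ = 152.76°  ·
  (1,2): δ = 133.89°  ·
  (1,3): δ = 94.90°  ·
  (1,4): δ = 12.15°  ✓
  (1,5): δ = 22.75°  ✓
  (1,6): δ = 37.15°  ✓
  (2,3): δ = 141.01°  ·
  (2,4): δ = 58.26°  ✓
  (2,5): δ = 23.35°  ✓
  (2,6): δ = 8.96°  ✓
  (3,4): δ = 97.25°  ·
  (3,5): δ = 62.35°  ✓
  (3,6): δ = 47.95°  ✓
  (4,5): δ = 145.10°  ·
  (4,6): δ = 130.71°  ·
  (5,6): δ = 165.61°  ·
antipodal pairs: 11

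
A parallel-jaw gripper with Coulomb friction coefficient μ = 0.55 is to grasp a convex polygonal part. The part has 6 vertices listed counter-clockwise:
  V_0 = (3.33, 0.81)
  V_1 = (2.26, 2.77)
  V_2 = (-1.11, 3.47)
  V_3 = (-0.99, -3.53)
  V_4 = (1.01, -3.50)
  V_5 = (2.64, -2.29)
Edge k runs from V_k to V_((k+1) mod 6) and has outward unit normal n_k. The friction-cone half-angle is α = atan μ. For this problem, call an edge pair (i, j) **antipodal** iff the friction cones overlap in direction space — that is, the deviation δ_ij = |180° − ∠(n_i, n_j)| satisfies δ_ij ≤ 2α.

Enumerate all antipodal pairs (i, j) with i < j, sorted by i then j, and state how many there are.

α = atan 0.55 = 28.81°;  2α = 57.62°
n_0 = (+0.8777, +0.4792)
n_1 = (+0.2034, +0.9791)
n_2 = (-0.9999, -0.0171)
n_3 = (+0.0150, -0.9999)
n_4 = (+0.5961, -0.8029)
n_5 = (+0.9761, -0.2173)
  (0,1): δ = 130.37°  ·
  (0,2): δ = 27.65°  ✓
  (0,3): δ = 62.23°  ·
  (0,4): δ = 97.96°  ·
  (0,5): δ = 138.82°  ·
  (1,2): δ = 77.28°  ·
  (1,3): δ = 12.59°  ✓
  (1,4): δ = 48.32°  ✓
  (1,5): δ = 89.19°  ·
  (2,3): δ = 90.12°  ·
  (2,4): δ = 54.39°  ✓
  (2,5): δ = 13.53°  ✓
  (3,4): δ = 144.27°  ·
  (3,5): δ = 103.41°  ·
  (4,5): δ = 139.14°  ·
antipodal pairs: 5

count = 5; pairs: (0,2), (1,3), (1,4), (2,4), (2,5)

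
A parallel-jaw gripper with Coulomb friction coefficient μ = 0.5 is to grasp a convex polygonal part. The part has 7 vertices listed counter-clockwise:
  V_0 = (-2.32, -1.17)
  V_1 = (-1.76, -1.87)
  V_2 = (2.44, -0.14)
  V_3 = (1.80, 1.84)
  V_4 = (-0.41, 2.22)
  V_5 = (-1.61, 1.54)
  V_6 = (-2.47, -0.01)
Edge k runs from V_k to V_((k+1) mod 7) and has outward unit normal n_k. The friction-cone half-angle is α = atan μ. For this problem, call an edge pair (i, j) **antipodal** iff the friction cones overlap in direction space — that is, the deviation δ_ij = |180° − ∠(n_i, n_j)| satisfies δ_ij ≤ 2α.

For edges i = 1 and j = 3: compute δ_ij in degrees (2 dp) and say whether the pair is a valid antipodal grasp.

α = atan 0.5 = 26.57°;  2α = 53.13°
edge 1: e_1 = (+4.20, +1.73);  n_1 = (+0.3809, -0.9246)
edge 3: e_3 = (-2.21, +0.38);  n_3 = (+0.1695, +0.9855)
∠(n_1, n_3) = 147.86°
δ = |180° − 147.86°| = 32.14°
32.14° ≤ 2α = 53.13°  →  valid

δ = 32.14°, valid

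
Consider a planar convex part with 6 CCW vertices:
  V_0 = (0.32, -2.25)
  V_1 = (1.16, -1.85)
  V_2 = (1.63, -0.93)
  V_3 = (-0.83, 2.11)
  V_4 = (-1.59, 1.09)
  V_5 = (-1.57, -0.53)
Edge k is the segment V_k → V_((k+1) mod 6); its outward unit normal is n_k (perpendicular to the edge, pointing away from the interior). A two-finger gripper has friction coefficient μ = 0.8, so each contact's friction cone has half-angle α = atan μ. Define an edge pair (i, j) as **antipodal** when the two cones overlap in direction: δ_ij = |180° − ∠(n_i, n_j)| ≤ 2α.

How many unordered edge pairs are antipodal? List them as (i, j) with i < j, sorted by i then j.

count = 9; pairs: (0,2), (0,3), (0,4), (1,3), (1,4), (1,5), (2,3), (2,4), (2,5)

α = atan 0.8 = 38.66°;  2α = 77.32°
n_0 = (+0.4299, -0.9029)
n_1 = (+0.8905, -0.4549)
n_2 = (+0.7774, +0.6291)
n_3 = (-0.8019, +0.5975)
n_4 = (-0.9999, -0.0123)
n_5 = (-0.6731, -0.7396)
  (0,1): δ = 142.52°  ·
  (0,2): δ = 76.48°  ✓
  (0,3): δ = 27.85°  ✓
  (0,4): δ = 65.24°  ✓
  (0,5): δ = 112.23°  ·
  (1,2): δ = 113.96°  ·
  (1,3): δ = 9.63°  ✓
  (1,4): δ = 27.77°  ✓
  (1,5): δ = 74.76°  ✓
  (2,3): δ = 75.67°  ✓
  (2,4): δ = 38.27°  ✓
  (2,5): δ = 8.72°  ✓
  (3,4): δ = 142.60°  ·
  (3,5): δ = 95.61°  ·
  (4,5): δ = 133.01°  ·
antipodal pairs: 9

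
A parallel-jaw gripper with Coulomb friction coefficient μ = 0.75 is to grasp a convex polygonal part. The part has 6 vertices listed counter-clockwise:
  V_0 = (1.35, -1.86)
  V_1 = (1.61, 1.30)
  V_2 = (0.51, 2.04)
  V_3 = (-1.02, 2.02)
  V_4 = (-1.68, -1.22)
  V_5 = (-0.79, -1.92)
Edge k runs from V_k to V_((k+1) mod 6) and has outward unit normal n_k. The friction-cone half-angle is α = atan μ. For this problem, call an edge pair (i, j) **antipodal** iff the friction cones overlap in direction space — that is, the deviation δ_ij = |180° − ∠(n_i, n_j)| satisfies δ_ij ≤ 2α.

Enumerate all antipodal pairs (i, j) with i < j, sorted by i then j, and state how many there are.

α = atan 0.75 = 36.87°;  2α = 73.74°
n_0 = (+0.9966, -0.0820)
n_1 = (+0.5582, +0.8297)
n_2 = (-0.0131, +0.9999)
n_3 = (-0.9799, +0.1996)
n_4 = (-0.6182, -0.7860)
n_5 = (+0.0280, -0.9996)
  (0,1): δ = 119.23°  ·
  (0,2): δ = 84.55°  ·
  (0,3): δ = 6.81°  ✓
  (0,4): δ = 56.52°  ✓
  (0,5): δ = 96.31°  ·
  (1,2): δ = 145.32°  ·
  (1,3): δ = 67.58°  ✓
  (1,4): δ = 4.26°  ✓
  (1,5): δ = 35.54°  ✓
  (2,3): δ = 102.26°  ·
  (2,4): δ = 38.93°  ✓
  (2,5): δ = 0.86°  ✓
  (3,4): δ = 116.67°  ·
  (3,5): δ = 76.88°  ·
  (4,5): δ = 140.21°  ·
antipodal pairs: 7

count = 7; pairs: (0,3), (0,4), (1,3), (1,4), (1,5), (2,4), (2,5)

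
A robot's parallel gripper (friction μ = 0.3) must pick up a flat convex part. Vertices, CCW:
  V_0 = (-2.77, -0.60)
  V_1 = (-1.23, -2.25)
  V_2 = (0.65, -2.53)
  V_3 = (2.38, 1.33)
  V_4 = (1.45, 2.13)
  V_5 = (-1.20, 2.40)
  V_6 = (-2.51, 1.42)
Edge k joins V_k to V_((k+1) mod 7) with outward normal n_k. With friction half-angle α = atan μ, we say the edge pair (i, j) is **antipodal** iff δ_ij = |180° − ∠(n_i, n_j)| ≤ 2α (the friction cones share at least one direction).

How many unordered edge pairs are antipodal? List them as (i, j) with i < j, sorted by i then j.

α = atan 0.3 = 16.70°;  2α = 33.40°
n_0 = (-0.7311, -0.6823)
n_1 = (-0.1473, -0.9891)
n_2 = (+0.9125, -0.4090)
n_3 = (+0.6521, +0.7581)
n_4 = (+0.1014, +0.9948)
n_5 = (-0.5990, +0.8007)
n_6 = (-0.9918, +0.1277)
  (0,1): δ = 141.50°  ·
  (0,2): δ = 67.17°  ·
  (0,3): δ = 6.27°  ✓
  (0,4): δ = 41.16°  ·
  (0,5): δ = 83.77°  ·
  (0,6): δ = 129.64°  ·
  (1,2): δ = 105.67°  ·
  (1,3): δ = 32.23°  ✓
  (1,4): δ = 2.65°  ✓
  (1,5): δ = 45.27°  ·
  (1,6): δ = 91.14°  ·
  (2,3): δ = 106.56°  ·
  (2,4): δ = 71.68°  ·
  (2,5): δ = 29.06°  ✓
  (2,6): δ = 16.81°  ✓
  (3,4): δ = 145.11°  ·
  (3,5): δ = 102.50°  ·
  (3,6): δ = 56.63°  ·
  (4,5): δ = 137.38°  ·
  (4,6): δ = 91.52°  ·
  (5,6): δ = 134.13°  ·
antipodal pairs: 5

count = 5; pairs: (0,3), (1,3), (1,4), (2,5), (2,6)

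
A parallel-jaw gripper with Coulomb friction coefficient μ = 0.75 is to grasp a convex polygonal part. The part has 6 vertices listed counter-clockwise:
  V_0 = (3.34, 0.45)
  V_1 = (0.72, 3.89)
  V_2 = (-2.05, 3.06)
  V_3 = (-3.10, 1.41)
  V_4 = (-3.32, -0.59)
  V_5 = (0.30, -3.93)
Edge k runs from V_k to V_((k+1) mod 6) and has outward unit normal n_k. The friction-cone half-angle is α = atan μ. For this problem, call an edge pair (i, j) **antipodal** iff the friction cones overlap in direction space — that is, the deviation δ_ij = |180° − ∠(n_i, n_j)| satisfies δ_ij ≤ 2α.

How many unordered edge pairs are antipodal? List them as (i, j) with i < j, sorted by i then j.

α = atan 0.75 = 36.87°;  2α = 73.74°
n_0 = (+0.7955, +0.6059)
n_1 = (-0.2870, +0.9579)
n_2 = (-0.8437, +0.5369)
n_3 = (-0.9940, +0.1093)
n_4 = (-0.6781, -0.7350)
n_5 = (+0.8215, -0.5702)
  (0,1): δ = 110.61°  ·
  (0,2): δ = 69.77°  ✓
  (0,3): δ = 43.57°  ✓
  (0,4): δ = 10.01°  ✓
  (0,5): δ = 107.94°  ·
  (1,2): δ = 139.15°  ·
  (1,3): δ = 112.96°  ·
  (1,4): δ = 59.38°  ✓
  (1,5): δ = 38.56°  ✓
  (2,3): δ = 153.81°  ·
  (2,4): δ = 100.23°  ·
  (2,5): δ = 2.29°  ✓
  (3,4): δ = 126.42°  ·
  (3,5): δ = 28.49°  ✓
  (4,5): δ = 82.07°  ·
antipodal pairs: 7

count = 7; pairs: (0,2), (0,3), (0,4), (1,4), (1,5), (2,5), (3,5)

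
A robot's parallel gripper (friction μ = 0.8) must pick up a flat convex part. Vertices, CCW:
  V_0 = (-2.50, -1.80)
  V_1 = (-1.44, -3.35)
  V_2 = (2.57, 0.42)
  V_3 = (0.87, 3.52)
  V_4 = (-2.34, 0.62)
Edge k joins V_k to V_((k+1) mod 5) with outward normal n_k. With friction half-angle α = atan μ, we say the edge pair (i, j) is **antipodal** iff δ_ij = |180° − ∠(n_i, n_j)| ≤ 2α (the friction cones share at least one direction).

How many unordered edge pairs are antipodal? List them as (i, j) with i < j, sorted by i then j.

count = 5; pairs: (0,2), (1,3), (1,4), (2,3), (2,4)

α = atan 0.8 = 38.66°;  2α = 77.32°
n_0 = (-0.8254, -0.5645)
n_1 = (+0.6850, -0.7286)
n_2 = (+0.8768, +0.4808)
n_3 = (-0.6704, +0.7420)
n_4 = (-0.9978, +0.0660)
  (0,1): δ = 81.13°  ·
  (0,2): δ = 5.63°  ✓
  (0,3): δ = 97.73°  ·
  (0,4): δ = 141.85°  ·
  (1,2): δ = 104.49°  ·
  (1,3): δ = 1.14°  ✓
  (1,4): δ = 42.98°  ✓
  (2,3): δ = 76.64°  ✓
  (2,4): δ = 32.52°  ✓
  (3,4): δ = 135.88°  ·
antipodal pairs: 5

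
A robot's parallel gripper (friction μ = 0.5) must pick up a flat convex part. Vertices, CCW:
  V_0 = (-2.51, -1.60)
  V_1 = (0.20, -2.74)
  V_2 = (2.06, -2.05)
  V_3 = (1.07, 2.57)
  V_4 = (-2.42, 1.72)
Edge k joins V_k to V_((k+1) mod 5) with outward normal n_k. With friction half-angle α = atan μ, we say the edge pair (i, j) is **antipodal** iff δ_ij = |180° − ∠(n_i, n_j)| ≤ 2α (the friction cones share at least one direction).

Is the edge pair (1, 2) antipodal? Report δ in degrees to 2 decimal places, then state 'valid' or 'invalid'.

δ = 98.26°, invalid

α = atan 0.5 = 26.57°;  2α = 53.13°
edge 1: e_1 = (+1.86, +0.69);  n_1 = (+0.3478, -0.9376)
edge 2: e_2 = (-0.99, +4.62);  n_2 = (+0.9778, +0.2095)
∠(n_1, n_2) = 81.74°
δ = |180° − 81.74°| = 98.26°
98.26° > 2α = 53.13°  →  invalid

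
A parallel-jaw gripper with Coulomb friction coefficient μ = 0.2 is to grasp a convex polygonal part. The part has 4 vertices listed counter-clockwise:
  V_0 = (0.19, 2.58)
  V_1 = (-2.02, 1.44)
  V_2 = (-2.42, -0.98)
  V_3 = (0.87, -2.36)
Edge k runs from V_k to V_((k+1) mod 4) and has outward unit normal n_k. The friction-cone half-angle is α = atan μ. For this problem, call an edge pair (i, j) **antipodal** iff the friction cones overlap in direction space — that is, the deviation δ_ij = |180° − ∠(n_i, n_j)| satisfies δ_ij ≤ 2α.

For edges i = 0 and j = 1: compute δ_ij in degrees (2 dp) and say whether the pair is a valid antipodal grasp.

α = atan 0.2 = 11.31°;  2α = 22.62°
edge 0: e_0 = (-2.21, -1.14);  n_0 = (-0.4584, +0.8887)
edge 1: e_1 = (-0.40, -2.42);  n_1 = (-0.9866, +0.1631)
∠(n_0, n_1) = 53.33°
δ = |180° − 53.33°| = 126.67°
126.67° > 2α = 22.62°  →  invalid

δ = 126.67°, invalid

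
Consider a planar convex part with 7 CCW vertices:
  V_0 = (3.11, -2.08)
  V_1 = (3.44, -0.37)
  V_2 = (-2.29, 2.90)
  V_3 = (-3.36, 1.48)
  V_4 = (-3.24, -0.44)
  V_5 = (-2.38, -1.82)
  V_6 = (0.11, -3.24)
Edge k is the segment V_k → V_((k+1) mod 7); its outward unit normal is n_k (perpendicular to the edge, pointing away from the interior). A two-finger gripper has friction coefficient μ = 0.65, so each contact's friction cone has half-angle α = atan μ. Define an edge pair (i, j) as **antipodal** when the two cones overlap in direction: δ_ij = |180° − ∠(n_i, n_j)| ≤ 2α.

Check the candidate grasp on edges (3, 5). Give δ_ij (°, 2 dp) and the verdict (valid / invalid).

δ = 123.27°, invalid

α = atan 0.65 = 33.02°;  2α = 66.05°
edge 3: e_3 = (+0.12, -1.92);  n_3 = (-0.9981, -0.0624)
edge 5: e_5 = (+2.49, -1.42);  n_5 = (-0.4954, -0.8687)
∠(n_3, n_5) = 56.73°
δ = |180° − 56.73°| = 123.27°
123.27° > 2α = 66.05°  →  invalid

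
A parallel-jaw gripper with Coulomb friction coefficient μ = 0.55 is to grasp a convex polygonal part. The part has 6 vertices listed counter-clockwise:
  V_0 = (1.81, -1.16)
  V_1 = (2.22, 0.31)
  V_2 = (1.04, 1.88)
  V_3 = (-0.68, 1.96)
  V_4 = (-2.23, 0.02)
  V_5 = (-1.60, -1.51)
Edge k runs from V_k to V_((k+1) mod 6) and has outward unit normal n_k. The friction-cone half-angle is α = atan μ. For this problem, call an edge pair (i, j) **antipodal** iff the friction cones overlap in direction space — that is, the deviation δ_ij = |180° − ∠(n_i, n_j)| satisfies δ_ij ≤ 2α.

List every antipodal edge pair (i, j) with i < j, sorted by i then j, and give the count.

count = 5; pairs: (0,3), (0,4), (1,4), (2,5), (3,5)

α = atan 0.55 = 28.81°;  2α = 57.62°
n_0 = (+0.9632, -0.2687)
n_1 = (+0.7994, +0.6008)
n_2 = (+0.0465, +0.9989)
n_3 = (-0.7813, +0.6242)
n_4 = (-0.9247, -0.3807)
n_5 = (+0.1021, -0.9948)
  (0,1): δ = 127.49°  ·
  (0,2): δ = 77.08°  ·
  (0,3): δ = 23.04°  ✓
  (0,4): δ = 37.96°  ✓
  (0,5): δ = 111.44°  ·
  (1,2): δ = 129.59°  ·
  (1,3): δ = 75.55°  ·
  (1,4): δ = 14.55°  ✓
  (1,5): δ = 58.93°  ·
  (2,3): δ = 125.96°  ·
  (2,4): δ = 64.96°  ·
  (2,5): δ = 8.52°  ✓
  (3,4): δ = 119.00°  ·
  (3,5): δ = 45.52°  ✓
  (4,5): δ = 106.52°  ·
antipodal pairs: 5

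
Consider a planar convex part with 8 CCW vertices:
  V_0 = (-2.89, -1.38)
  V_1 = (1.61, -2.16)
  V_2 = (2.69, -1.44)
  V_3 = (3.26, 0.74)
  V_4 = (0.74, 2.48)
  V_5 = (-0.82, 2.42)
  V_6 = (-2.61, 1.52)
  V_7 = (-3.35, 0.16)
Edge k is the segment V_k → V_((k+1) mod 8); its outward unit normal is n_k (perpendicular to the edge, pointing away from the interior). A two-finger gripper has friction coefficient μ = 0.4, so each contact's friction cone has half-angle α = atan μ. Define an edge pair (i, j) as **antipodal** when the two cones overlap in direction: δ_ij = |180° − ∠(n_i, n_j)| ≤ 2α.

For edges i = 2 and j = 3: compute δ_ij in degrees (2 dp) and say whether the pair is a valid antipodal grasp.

α = atan 0.4 = 21.80°;  2α = 43.60°
edge 2: e_2 = (+0.57, +2.18);  n_2 = (+0.9675, -0.2530)
edge 3: e_3 = (-2.52, +1.74);  n_3 = (+0.5682, +0.8229)
∠(n_2, n_3) = 70.03°
δ = |180° − 70.03°| = 109.97°
109.97° > 2α = 43.60°  →  invalid

δ = 109.97°, invalid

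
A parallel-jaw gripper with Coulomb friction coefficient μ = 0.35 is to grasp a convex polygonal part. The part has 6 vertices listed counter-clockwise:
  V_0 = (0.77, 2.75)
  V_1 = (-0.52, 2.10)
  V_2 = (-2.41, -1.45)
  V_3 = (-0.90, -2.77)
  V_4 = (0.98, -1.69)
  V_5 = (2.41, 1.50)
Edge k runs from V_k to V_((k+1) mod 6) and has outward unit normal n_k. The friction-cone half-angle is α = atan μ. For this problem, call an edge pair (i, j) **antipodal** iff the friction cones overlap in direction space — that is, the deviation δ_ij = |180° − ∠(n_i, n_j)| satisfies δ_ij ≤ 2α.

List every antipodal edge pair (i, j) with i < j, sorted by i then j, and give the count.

count = 4; pairs: (0,3), (1,3), (1,4), (2,5)

α = atan 0.35 = 19.29°;  2α = 38.58°
n_0 = (-0.4500, +0.8930)
n_1 = (-0.8827, +0.4699)
n_2 = (-0.6582, -0.7529)
n_3 = (+0.4981, -0.8671)
n_4 = (+0.9125, -0.4091)
n_5 = (+0.6062, +0.7953)
  (0,1): δ = 144.77°  ·
  (0,2): δ = 67.90°  ·
  (0,3): δ = 3.13°  ✓
  (0,4): δ = 39.11°  ·
  (0,5): δ = 115.94°  ·
  (1,2): δ = 103.13°  ·
  (1,3): δ = 32.09°  ✓
  (1,4): δ = 3.89°  ✓
  (1,5): δ = 80.72°  ·
  (2,3): δ = 108.96°  ·
  (2,4): δ = 72.99°  ·
  (2,5): δ = 3.84°  ✓
  (3,4): δ = 144.02°  ·
  (3,5): δ = 67.19°  ·
  (4,5): δ = 103.17°  ·
antipodal pairs: 4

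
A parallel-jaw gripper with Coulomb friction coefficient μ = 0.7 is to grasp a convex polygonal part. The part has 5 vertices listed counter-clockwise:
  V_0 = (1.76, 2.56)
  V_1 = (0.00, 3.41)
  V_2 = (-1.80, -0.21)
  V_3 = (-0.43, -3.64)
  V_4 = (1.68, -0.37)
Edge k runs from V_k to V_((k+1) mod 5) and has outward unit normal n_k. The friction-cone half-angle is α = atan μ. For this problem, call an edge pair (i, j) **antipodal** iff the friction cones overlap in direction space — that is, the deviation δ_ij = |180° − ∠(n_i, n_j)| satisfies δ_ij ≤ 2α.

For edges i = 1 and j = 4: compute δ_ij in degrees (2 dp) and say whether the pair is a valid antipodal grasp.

α = atan 0.7 = 34.99°;  2α = 69.98°
edge 1: e_1 = (-1.80, -3.62);  n_1 = (-0.8954, +0.4452)
edge 4: e_4 = (+0.08, +2.93);  n_4 = (+0.9996, -0.0273)
∠(n_1, n_4) = 155.13°
δ = |180° − 155.13°| = 24.87°
24.87° ≤ 2α = 69.98°  →  valid

δ = 24.87°, valid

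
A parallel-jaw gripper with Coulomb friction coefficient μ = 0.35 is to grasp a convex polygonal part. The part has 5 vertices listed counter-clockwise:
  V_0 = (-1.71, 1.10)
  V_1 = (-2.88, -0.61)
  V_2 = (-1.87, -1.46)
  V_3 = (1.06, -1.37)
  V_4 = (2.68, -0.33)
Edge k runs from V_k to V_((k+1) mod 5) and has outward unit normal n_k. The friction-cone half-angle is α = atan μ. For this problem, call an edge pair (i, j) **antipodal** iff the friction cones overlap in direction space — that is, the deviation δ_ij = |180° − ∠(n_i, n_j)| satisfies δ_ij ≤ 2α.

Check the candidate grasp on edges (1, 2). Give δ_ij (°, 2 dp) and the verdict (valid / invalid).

δ = 138.16°, invalid

α = atan 0.35 = 19.29°;  2α = 38.58°
edge 1: e_1 = (+1.01, -0.85);  n_1 = (-0.6439, -0.7651)
edge 2: e_2 = (+2.93, +0.09);  n_2 = (+0.0307, -0.9995)
∠(n_1, n_2) = 41.84°
δ = |180° − 41.84°| = 138.16°
138.16° > 2α = 38.58°  →  invalid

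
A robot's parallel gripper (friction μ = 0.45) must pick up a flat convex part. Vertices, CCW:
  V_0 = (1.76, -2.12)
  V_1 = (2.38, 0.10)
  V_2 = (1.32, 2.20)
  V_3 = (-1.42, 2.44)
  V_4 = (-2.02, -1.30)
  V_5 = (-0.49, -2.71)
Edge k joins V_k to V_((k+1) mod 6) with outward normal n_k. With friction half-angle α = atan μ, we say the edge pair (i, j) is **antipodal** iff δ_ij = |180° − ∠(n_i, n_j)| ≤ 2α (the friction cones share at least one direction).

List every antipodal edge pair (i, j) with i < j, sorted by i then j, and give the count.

count = 5; pairs: (0,3), (1,3), (1,4), (2,4), (2,5)

α = atan 0.45 = 24.23°;  2α = 48.46°
n_0 = (+0.9631, -0.2690)
n_1 = (+0.8927, +0.4506)
n_2 = (+0.0873, +0.9962)
n_3 = (-0.9874, +0.1584)
n_4 = (-0.6777, -0.7354)
n_5 = (+0.2536, -0.9673)
  (0,1): δ = 137.61°  ·
  (0,2): δ = 79.40°  ·
  (0,3): δ = 6.49°  ✓
  (0,4): δ = 62.94°  ·
  (0,5): δ = 120.30°  ·
  (1,2): δ = 121.79°  ·
  (1,3): δ = 35.90°  ✓
  (1,4): δ = 20.55°  ✓
  (1,5): δ = 77.91°  ·
  (2,3): δ = 94.11°  ·
  (2,4): δ = 37.66°  ✓
  (2,5): δ = 19.70°  ✓
  (3,4): δ = 123.55°  ·
  (3,5): δ = 66.19°  ·
  (4,5): δ = 122.64°  ·
antipodal pairs: 5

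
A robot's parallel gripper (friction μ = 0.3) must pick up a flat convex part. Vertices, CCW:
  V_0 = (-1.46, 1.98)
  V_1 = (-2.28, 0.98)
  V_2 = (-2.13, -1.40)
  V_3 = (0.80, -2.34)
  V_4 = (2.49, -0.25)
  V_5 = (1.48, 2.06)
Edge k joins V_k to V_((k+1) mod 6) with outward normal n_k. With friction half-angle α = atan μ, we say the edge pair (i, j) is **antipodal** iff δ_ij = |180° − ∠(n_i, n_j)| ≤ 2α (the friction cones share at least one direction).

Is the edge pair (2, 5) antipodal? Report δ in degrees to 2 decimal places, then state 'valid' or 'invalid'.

α = atan 0.3 = 16.70°;  2α = 33.40°
edge 2: e_2 = (+2.93, -0.94);  n_2 = (-0.3055, -0.9522)
edge 5: e_5 = (-2.94, -0.08);  n_5 = (-0.0272, +0.9996)
∠(n_2, n_5) = 160.65°
δ = |180° − 160.65°| = 19.35°
19.35° ≤ 2α = 33.40°  →  valid

δ = 19.35°, valid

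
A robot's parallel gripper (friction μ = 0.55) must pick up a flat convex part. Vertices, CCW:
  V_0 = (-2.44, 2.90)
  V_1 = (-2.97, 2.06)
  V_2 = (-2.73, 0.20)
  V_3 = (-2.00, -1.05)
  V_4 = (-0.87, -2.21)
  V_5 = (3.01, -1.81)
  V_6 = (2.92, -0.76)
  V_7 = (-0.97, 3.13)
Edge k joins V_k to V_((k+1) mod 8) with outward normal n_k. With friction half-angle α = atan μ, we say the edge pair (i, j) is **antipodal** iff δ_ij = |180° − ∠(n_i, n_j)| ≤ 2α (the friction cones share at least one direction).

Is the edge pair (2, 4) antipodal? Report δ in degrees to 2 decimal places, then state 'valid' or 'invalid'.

δ = 114.40°, invalid

α = atan 0.55 = 28.81°;  2α = 57.62°
edge 2: e_2 = (+0.73, -1.25);  n_2 = (-0.8635, -0.5043)
edge 4: e_4 = (+3.88, +0.40);  n_4 = (+0.1025, -0.9947)
∠(n_2, n_4) = 65.60°
δ = |180° − 65.60°| = 114.40°
114.40° > 2α = 57.62°  →  invalid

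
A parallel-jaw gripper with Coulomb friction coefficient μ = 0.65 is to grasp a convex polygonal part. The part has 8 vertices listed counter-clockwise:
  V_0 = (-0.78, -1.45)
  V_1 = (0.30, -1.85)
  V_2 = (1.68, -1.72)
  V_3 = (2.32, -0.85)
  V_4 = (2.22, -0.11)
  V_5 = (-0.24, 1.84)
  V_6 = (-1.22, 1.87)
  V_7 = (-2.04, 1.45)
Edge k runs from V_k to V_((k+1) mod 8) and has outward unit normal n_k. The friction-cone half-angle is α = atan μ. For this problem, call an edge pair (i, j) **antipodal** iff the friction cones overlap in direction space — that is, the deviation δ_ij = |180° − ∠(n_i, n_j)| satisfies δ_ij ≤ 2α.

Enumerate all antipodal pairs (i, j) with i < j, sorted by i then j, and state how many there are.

α = atan 0.65 = 33.02°;  2α = 66.05°
n_0 = (-0.3473, -0.9377)
n_1 = (+0.0938, -0.9956)
n_2 = (+0.8055, -0.5926)
n_3 = (+0.9910, +0.1339)
n_4 = (+0.6212, +0.7837)
n_5 = (+0.0306, +0.9995)
n_6 = (-0.4559, +0.8900)
n_7 = (-0.9172, -0.3985)
  (0,1): δ = 154.30°  ·
  (0,2): δ = 106.02°  ·
  (0,3): δ = 61.98°  ✓
  (0,4): δ = 18.08°  ✓
  (0,5): δ = 18.57°  ✓
  (0,6): δ = 47.44°  ✓
  (0,7): δ = 133.81°  ·
  (1,2): δ = 131.72°  ·
  (1,3): δ = 87.69°  ·
  (1,4): δ = 43.78°  ✓
  (1,5): δ = 7.13°  ✓
  (1,6): δ = 21.74°  ✓
  (1,7): δ = 108.10°  ·
  (2,3): δ = 135.96°  ·
  (2,4): δ = 92.06°  ·
  (2,5): δ = 55.41°  ✓
  (2,6): δ = 26.54°  ✓
  (2,7): δ = 59.82°  ✓
  (3,4): δ = 136.10°  ·
  (3,5): δ = 99.45°  ·
  (3,6): δ = 70.57°  ·
  (3,7): δ = 15.79°  ✓
  (4,5): δ = 143.35°  ·
  (4,6): δ = 114.48°  ·
  (4,7): δ = 28.11°  ✓
  (5,6): δ = 151.13°  ·
  (5,7): δ = 64.76°  ✓
  (6,7): δ = 93.64°  ·
antipodal pairs: 13

count = 13; pairs: (0,3), (0,4), (0,5), (0,6), (1,4), (1,5), (1,6), (2,5), (2,6), (2,7), (3,7), (4,7), (5,7)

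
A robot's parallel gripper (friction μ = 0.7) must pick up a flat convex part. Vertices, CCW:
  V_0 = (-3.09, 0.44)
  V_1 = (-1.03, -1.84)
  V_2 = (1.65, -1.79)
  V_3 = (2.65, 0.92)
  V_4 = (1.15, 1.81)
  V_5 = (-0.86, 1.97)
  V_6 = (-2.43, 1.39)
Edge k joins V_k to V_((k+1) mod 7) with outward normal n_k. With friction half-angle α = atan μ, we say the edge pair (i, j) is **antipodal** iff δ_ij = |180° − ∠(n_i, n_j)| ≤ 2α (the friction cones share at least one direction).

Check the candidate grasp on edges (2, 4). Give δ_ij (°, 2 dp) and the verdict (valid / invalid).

δ = 74.30°, invalid

α = atan 0.7 = 34.99°;  2α = 69.98°
edge 2: e_2 = (+1.00, +2.71);  n_2 = (+0.9382, -0.3462)
edge 4: e_4 = (-2.01, +0.16);  n_4 = (+0.0794, +0.9968)
∠(n_2, n_4) = 105.70°
δ = |180° − 105.70°| = 74.30°
74.30° > 2α = 69.98°  →  invalid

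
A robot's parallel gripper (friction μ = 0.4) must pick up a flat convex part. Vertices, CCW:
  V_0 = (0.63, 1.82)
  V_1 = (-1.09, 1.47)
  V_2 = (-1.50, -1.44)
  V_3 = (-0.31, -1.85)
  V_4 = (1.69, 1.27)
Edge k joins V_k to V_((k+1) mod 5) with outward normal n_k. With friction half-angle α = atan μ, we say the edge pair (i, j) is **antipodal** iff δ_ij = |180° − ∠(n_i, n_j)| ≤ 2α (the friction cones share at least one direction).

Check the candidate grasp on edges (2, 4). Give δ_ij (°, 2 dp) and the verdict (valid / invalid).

α = atan 0.4 = 21.80°;  2α = 43.60°
edge 2: e_2 = (+1.19, -0.41);  n_2 = (-0.3257, -0.9455)
edge 4: e_4 = (-1.06, +0.55);  n_4 = (+0.4606, +0.8876)
∠(n_2, n_4) = 171.59°
δ = |180° − 171.59°| = 8.41°
8.41° ≤ 2α = 43.60°  →  valid

δ = 8.41°, valid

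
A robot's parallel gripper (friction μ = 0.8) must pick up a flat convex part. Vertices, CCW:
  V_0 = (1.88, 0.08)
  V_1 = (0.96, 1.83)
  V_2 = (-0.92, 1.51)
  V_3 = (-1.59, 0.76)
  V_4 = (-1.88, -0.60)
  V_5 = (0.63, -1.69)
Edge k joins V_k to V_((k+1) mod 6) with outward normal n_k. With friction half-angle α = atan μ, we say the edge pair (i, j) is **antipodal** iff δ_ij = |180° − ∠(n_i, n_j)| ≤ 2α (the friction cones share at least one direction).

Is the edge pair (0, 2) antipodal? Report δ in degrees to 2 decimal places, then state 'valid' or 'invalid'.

δ = 69.51°, valid

α = atan 0.8 = 38.66°;  2α = 77.32°
edge 0: e_0 = (-0.92, +1.75);  n_0 = (+0.8851, +0.4653)
edge 2: e_2 = (-0.67, -0.75);  n_2 = (-0.7458, +0.6662)
∠(n_0, n_2) = 110.49°
δ = |180° − 110.49°| = 69.51°
69.51° ≤ 2α = 77.32°  →  valid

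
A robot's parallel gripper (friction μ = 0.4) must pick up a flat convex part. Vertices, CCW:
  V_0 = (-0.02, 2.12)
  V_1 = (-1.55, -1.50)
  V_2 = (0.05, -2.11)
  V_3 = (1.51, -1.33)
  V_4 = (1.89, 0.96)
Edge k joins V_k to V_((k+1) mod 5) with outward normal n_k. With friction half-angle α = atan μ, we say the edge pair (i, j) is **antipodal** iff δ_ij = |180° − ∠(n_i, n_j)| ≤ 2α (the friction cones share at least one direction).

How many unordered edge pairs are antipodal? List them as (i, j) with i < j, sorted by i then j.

count = 3; pairs: (0,2), (0,3), (1,4)

α = atan 0.4 = 21.80°;  2α = 43.60°
n_0 = (-0.9211, +0.3893)
n_1 = (-0.3562, -0.9344)
n_2 = (+0.4712, -0.8820)
n_3 = (+0.9865, -0.1637)
n_4 = (+0.5191, +0.8547)
  (0,1): δ = 87.96°  ·
  (0,2): δ = 38.98°  ✓
  (0,3): δ = 13.49°  ✓
  (0,4): δ = 81.64°  ·
  (1,2): δ = 131.02°  ·
  (1,3): δ = 78.55°  ·
  (1,4): δ = 10.40°  ✓
  (2,3): δ = 127.53°  ·
  (2,4): δ = 59.38°  ·
  (3,4): δ = 111.85°  ·
antipodal pairs: 3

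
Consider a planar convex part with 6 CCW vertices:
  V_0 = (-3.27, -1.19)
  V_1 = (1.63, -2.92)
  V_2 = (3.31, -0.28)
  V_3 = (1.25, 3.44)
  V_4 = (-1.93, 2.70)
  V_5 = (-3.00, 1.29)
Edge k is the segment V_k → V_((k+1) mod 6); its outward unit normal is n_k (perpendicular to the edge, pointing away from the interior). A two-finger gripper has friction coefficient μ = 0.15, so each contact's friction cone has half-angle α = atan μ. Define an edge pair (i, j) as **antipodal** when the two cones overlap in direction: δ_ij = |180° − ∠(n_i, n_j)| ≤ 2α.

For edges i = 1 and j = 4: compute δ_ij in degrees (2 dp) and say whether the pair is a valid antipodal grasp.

δ = 4.72°, valid

α = atan 0.15 = 8.53°;  2α = 17.06°
edge 1: e_1 = (+1.68, +2.64);  n_1 = (+0.8437, -0.5369)
edge 4: e_4 = (-1.07, -1.41);  n_4 = (-0.7966, +0.6045)
∠(n_1, n_4) = 175.28°
δ = |180° − 175.28°| = 4.72°
4.72° ≤ 2α = 17.06°  →  valid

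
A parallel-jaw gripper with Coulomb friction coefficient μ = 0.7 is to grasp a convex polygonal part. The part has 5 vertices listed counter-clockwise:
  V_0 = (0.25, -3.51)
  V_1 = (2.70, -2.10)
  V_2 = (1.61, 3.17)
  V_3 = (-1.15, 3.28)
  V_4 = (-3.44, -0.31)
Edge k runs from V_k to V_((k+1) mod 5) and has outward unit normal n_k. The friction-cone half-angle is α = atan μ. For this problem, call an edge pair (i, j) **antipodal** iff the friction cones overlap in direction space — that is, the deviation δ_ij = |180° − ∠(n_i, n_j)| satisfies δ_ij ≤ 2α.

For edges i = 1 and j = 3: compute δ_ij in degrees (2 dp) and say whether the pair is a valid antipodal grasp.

δ = 44.22°, valid

α = atan 0.7 = 34.99°;  2α = 69.98°
edge 1: e_1 = (-1.09, +5.27);  n_1 = (+0.9793, +0.2025)
edge 3: e_3 = (-2.29, -3.59);  n_3 = (-0.8431, +0.5378)
∠(n_1, n_3) = 135.78°
δ = |180° − 135.78°| = 44.22°
44.22° ≤ 2α = 69.98°  →  valid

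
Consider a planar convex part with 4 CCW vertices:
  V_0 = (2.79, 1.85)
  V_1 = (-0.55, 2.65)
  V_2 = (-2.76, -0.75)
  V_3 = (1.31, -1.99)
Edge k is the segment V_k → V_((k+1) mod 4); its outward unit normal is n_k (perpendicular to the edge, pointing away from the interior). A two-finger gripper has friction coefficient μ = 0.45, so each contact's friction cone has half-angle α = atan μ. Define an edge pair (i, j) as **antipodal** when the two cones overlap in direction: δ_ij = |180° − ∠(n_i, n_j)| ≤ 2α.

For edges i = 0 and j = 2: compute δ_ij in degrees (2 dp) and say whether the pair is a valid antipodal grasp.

α = atan 0.45 = 24.23°;  2α = 48.46°
edge 0: e_0 = (-3.34, +0.80);  n_0 = (+0.2329, +0.9725)
edge 2: e_2 = (+4.07, -1.24);  n_2 = (-0.2914, -0.9566)
∠(n_0, n_2) = 176.53°
δ = |180° − 176.53°| = 3.47°
3.47° ≤ 2α = 48.46°  →  valid

δ = 3.47°, valid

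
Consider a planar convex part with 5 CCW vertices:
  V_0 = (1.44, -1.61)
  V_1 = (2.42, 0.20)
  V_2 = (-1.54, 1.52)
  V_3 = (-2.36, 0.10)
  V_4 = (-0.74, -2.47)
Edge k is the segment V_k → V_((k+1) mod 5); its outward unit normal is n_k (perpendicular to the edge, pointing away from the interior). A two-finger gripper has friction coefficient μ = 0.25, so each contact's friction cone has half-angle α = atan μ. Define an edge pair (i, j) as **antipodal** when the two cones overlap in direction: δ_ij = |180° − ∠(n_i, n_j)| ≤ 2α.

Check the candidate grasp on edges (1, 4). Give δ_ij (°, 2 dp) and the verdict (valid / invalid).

δ = 39.96°, invalid

α = atan 0.25 = 14.04°;  2α = 28.07°
edge 1: e_1 = (-3.96, +1.32);  n_1 = (+0.3162, +0.9487)
edge 4: e_4 = (+2.18, +0.86);  n_4 = (+0.3670, -0.9302)
∠(n_1, n_4) = 140.04°
δ = |180° − 140.04°| = 39.96°
39.96° > 2α = 28.07°  →  invalid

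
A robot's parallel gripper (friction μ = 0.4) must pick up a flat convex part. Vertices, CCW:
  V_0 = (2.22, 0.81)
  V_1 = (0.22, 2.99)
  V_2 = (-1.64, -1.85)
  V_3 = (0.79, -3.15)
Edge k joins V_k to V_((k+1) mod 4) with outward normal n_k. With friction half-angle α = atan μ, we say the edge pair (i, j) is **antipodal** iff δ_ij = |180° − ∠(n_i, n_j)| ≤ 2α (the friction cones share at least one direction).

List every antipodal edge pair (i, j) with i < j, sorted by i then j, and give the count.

count = 2; pairs: (0,2), (1,3)

α = atan 0.4 = 21.80°;  2α = 43.60°
n_0 = (+0.7369, +0.6760)
n_1 = (-0.9334, +0.3587)
n_2 = (-0.4717, -0.8817)
n_3 = (+0.9406, -0.3396)
  (0,1): δ = 63.56°  ·
  (0,2): δ = 19.32°  ✓
  (0,3): δ = 117.61°  ·
  (1,2): δ = 97.12°  ·
  (1,3): δ = 1.17°  ✓
  (2,3): δ = 81.71°  ·
antipodal pairs: 2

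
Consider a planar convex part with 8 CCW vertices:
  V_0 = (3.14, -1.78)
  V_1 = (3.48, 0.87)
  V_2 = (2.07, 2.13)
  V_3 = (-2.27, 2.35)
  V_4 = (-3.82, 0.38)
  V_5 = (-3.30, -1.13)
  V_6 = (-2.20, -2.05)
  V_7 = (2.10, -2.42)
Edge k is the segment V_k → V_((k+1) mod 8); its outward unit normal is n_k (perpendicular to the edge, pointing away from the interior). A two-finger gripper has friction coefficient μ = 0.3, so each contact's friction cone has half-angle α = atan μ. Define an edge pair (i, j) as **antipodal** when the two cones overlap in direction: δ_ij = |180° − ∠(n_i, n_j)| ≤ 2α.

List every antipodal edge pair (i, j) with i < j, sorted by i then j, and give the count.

count = 6; pairs: (0,3), (0,4), (1,4), (1,5), (2,6), (3,7)

α = atan 0.3 = 16.70°;  2α = 33.40°
n_0 = (+0.9919, -0.1273)
n_1 = (+0.6663, +0.7457)
n_2 = (+0.0506, +0.9987)
n_3 = (-0.7859, +0.6183)
n_4 = (-0.9455, -0.3256)
n_5 = (-0.6416, -0.7671)
n_6 = (-0.0857, -0.9963)
n_7 = (+0.5241, -0.8517)
  (0,1): δ = 124.47°  ·
  (0,2): δ = 85.59°  ·
  (0,3): δ = 30.88°  ✓
  (0,4): δ = 26.31°  ✓
  (0,5): δ = 57.40°  ·
  (0,6): δ = 92.39°  ·
  (0,7): δ = 128.92°  ·
  (1,2): δ = 141.12°  ·
  (1,3): δ = 86.41°  ·
  (1,4): δ = 29.21°  ✓
  (1,5): δ = 1.88°  ✓
  (1,6): δ = 36.87°  ·
  (1,7): δ = 73.39°  ·
  (2,3): δ = 125.29°  ·
  (2,4): δ = 68.10°  ·
  (2,5): δ = 37.01°  ·
  (2,6): δ = 2.02°  ✓
  (2,7): δ = 34.51°  ·
  (3,4): δ = 122.80°  ·
  (3,5): δ = 91.71°  ·
  (3,6): δ = 56.72°  ·
  (3,7): δ = 20.20°  ✓
  (4,5): δ = 148.91°  ·
  (4,6): δ = 113.92°  ·
  (4,7): δ = 77.39°  ·
  (5,6): δ = 145.01°  ·
  (5,7): δ = 108.48°  ·
  (6,7): δ = 143.47°  ·
antipodal pairs: 6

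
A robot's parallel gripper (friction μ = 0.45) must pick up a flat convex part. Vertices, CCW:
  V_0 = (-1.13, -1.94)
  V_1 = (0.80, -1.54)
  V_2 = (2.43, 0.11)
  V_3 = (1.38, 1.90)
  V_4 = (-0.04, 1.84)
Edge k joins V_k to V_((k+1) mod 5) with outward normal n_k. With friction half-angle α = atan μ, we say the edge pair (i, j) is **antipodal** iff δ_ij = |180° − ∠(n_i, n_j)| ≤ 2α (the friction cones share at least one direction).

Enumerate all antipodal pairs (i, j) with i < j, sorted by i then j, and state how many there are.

count = 4; pairs: (0,3), (1,3), (1,4), (2,4)

α = atan 0.45 = 24.23°;  2α = 48.46°
n_0 = (+0.2029, -0.9792)
n_1 = (+0.7114, -0.7028)
n_2 = (+0.8626, +0.5060)
n_3 = (-0.0422, +0.9991)
n_4 = (-0.9608, +0.2771)
  (0,1): δ = 146.36°  ·
  (0,2): δ = 71.31°  ·
  (0,3): δ = 9.29°  ✓
  (0,4): δ = 62.21°  ·
  (1,2): δ = 104.95°  ·
  (1,3): δ = 42.93°  ✓
  (1,4): δ = 28.57°  ✓
  (2,3): δ = 117.98°  ·
  (2,4): δ = 46.48°  ✓
  (3,4): δ = 108.50°  ·
antipodal pairs: 4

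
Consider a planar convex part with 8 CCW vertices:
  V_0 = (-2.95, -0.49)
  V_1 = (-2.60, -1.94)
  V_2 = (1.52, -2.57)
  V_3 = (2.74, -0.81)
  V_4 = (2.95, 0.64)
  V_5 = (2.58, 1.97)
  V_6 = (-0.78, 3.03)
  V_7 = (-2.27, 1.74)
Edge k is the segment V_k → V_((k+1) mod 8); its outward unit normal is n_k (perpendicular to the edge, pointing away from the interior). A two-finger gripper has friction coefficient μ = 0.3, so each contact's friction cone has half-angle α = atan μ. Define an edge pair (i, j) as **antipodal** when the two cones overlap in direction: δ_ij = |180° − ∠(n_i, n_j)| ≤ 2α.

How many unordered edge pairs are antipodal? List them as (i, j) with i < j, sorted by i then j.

count = 7; pairs: (0,3), (0,4), (1,5), (2,6), (2,7), (3,7), (4,7)

α = atan 0.3 = 16.70°;  2α = 33.40°
n_0 = (-0.9721, -0.2346)
n_1 = (-0.1512, -0.9885)
n_2 = (+0.8219, -0.5697)
n_3 = (+0.9897, -0.1433)
n_4 = (+0.9634, +0.2680)
n_5 = (+0.3009, +0.9537)
n_6 = (-0.6545, +0.7560)
n_7 = (-0.9565, +0.2917)
  (0,1): δ = 112.26°  ·
  (0,2): δ = 48.30°  ·
  (0,3): δ = 21.81°  ✓
  (0,4): δ = 1.98°  ✓
  (0,5): δ = 58.92°  ·
  (0,6): δ = 117.31°  ·
  (0,7): δ = 149.47°  ·
  (1,2): δ = 116.04°  ·
  (1,3): δ = 89.55°  ·
  (1,4): δ = 65.76°  ·
  (1,5): δ = 8.82°  ✓
  (1,6): δ = 49.58°  ·
  (1,7): δ = 81.74°  ·
  (2,3): δ = 153.51°  ·
  (2,4): δ = 129.72°  ·
  (2,5): δ = 72.78°  ·
  (2,6): δ = 14.39°  ✓
  (2,7): δ = 17.77°  ✓
  (3,4): δ = 156.21°  ·
  (3,5): δ = 99.27°  ·
  (3,6): δ = 40.87°  ·
  (3,7): δ = 8.72°  ✓
  (4,5): δ = 123.06°  ·
  (4,6): δ = 64.66°  ·
  (4,7): δ = 32.50°  ✓
  (5,6): δ = 121.61°  ·
  (5,7): δ = 89.45°  ·
  (6,7): δ = 147.84°  ·
antipodal pairs: 7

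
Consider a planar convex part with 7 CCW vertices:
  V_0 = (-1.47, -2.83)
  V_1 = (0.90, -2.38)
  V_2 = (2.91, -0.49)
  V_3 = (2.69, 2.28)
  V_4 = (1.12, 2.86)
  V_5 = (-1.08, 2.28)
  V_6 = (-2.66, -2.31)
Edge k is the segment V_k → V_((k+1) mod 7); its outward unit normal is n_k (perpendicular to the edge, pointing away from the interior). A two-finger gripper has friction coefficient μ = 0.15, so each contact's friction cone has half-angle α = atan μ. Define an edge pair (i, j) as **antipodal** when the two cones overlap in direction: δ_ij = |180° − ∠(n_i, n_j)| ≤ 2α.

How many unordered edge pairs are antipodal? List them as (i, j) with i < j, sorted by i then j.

α = atan 0.15 = 8.53°;  2α = 17.06°
n_0 = (+0.1865, -0.9824)
n_1 = (+0.6850, -0.7285)
n_2 = (+0.9969, +0.0792)
n_3 = (+0.3465, +0.9380)
n_4 = (-0.2549, +0.9670)
n_5 = (-0.9455, +0.3255)
n_6 = (-0.4004, -0.9163)
  (0,1): δ = 147.51°  ·
  (0,2): δ = 96.21°  ·
  (0,3): δ = 31.03°  ·
  (0,4): δ = 4.02°  ✓
  (0,5): δ = 60.25°  ·
  (0,6): δ = 145.64°  ·
  (1,2): δ = 128.70°  ·
  (1,3): δ = 63.51°  ·
  (1,4): δ = 28.47°  ·
  (1,5): δ = 27.77°  ·
  (1,6): δ = 113.16°  ·
  (2,3): δ = 114.82°  ·
  (2,4): δ = 79.77°  ·
  (2,5): δ = 23.54°  ·
  (2,6): δ = 61.85°  ·
  (3,4): δ = 144.96°  ·
  (3,5): δ = 88.72°  ·
  (3,6): δ = 3.33°  ✓
  (4,5): δ = 123.76°  ·
  (4,6): δ = 38.37°  ·
  (5,6): δ = 94.61°  ·
antipodal pairs: 2

count = 2; pairs: (0,4), (3,6)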